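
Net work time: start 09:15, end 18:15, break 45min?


Total time = (18×60+15) - (9×60+15)
= 1095 - 555 = 540 min
Minus break: 540 - 45 = 495 min
= 8h 15m

8h 15m (495 minutes)


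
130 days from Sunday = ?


Start: Sunday (index 6)
(6 + 130) mod 7
= 136 mod 7
= 3
Index 3 → Thursday

Thursday


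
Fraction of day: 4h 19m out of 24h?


Total minutes: 4×60 + 19 = 259
Day = 24×60 = 1440 minutes
Fraction = 259/1440 ≈ 0.1799
As a percentage: 259/1440 × 100 ≈ 17.99%

0.1799 (17.99%)


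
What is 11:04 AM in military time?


11:04

Input: 11:04 AM
AM hour stays: 11


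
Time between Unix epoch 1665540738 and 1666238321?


Difference = 1666238321 - 1665540738 = 697583 seconds
In hours: 697583 / 3600 ≈ 193.8
In days: 697583 / 86400 ≈ 8.07

697583 seconds (193.8 hours / 8.07 days)


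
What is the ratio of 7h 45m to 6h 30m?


31:26 (1.19)

Duration 1: 465 minutes
Duration 2: 390 minutes
Ratio = 465:390
GCD = 15
Simplified = 31:26
As a decimal: 31/26 ≈ 1.19


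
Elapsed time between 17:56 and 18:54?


0h 58m

End time in minutes: 18×60 + 54 = 1134
Start time in minutes: 17×60 + 56 = 1076
Difference = 1134 - 1076 = 58 minutes
= 0 hours 58 minutes


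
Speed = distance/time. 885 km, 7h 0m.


Distance: 885 km
Time: 7 hours
Speed = 885 / 7 ≈ 126.4 km/h

126.4 km/h


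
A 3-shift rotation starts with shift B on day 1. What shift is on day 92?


Shift C

Shifts: A, B, C
Start: B (index 1)
Day 92: (1 + 92 - 1) mod 3
= 92 mod 3
= 2
Index 2 → shift C


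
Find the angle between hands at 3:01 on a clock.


Hour hand = 3×30 + 1×0.5 = 90.5°
Minute hand = 1×6 = 6°
Difference = |90.5 - 6| = 84.5°

84.5°


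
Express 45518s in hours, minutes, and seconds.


12h 38m 38s

Hours: 45518 ÷ 3600 = 12 remainder 2318
Minutes: 2318 ÷ 60 = 38 remainder 38
Seconds: 38


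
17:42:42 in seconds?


63762 seconds

Hours: 17 × 3600 = 61200
Minutes: 42 × 60 = 2520
Seconds: 42
Total = 61200 + 2520 + 42 = 63762


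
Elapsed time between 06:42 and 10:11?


3h 29m

End time in minutes: 10×60 + 11 = 611
Start time in minutes: 6×60 + 42 = 402
Difference = 611 - 402 = 209 minutes
= 3 hours 29 minutes


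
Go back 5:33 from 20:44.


Start: 1244 minutes from midnight
Subtract: 333 minutes
Remaining: 1244 - 333 = 911
Hours: 15, Minutes: 11

15:11


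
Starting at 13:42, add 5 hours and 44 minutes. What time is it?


19:26

Start: 822 minutes from midnight
Add: 344 minutes
Total: 1166 minutes
Hours: 1166 ÷ 60 = 19 remainder 26


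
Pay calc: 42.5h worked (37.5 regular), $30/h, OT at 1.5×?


$1350.00

Regular: 37.5h × $30 = $1125.00
Overtime: 42.5 - 37.5 = 5.0h
OT pay: 5.0h × $30 × 1.5 = $225.00
Total = $1125.00 + $225.00 = $1350.00


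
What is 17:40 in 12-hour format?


5:40 PM

Hour: 17
17 - 12 = 5 → PM


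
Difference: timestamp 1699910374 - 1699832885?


77489 seconds (21.5 hours / 0.90 days)

Difference = 1699910374 - 1699832885 = 77489 seconds
In hours: 77489 / 3600 ≈ 21.5
In days: 77489 / 86400 ≈ 0.90


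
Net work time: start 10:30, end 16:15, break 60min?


4h 45m (285 minutes)

Total time = (16×60+15) - (10×60+30)
= 975 - 630 = 345 min
Minus break: 345 - 60 = 285 min
= 4h 45m


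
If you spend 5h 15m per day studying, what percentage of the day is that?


Time: 315 minutes
Day: 1440 minutes
Percentage = (315/1440) × 100 ≈ 21.9%

21.9%


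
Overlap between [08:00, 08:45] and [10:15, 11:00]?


0 minutes

Meeting A: 480-525 (in minutes from midnight)
Meeting B: 615-660
Overlap start = max(480, 615) = 615
Overlap end = min(525, 660) = 525
Overlap = max(0, 525 - 615) = 0 min


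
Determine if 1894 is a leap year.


Rules: divisible by 4 AND (not by 100 OR by 400)
1894 ÷ 4 = 473 remainder 2 → not divisible by 4
Not divisible by 4 → not a leap year

No


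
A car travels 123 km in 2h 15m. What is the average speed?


Distance: 123 km
Time: 2h 15m = 135 min = 135/60 = 9/4 hours
Speed = 123 ÷ (9/4) = 123 × 4 / 9 = 492/9 ≈ 54.7 km/h

54.7 km/h


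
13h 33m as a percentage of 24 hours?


0.5646 (56.46%)

Total minutes: 13×60 + 33 = 813
Day = 24×60 = 1440 minutes
Fraction = 813/1440 ≈ 0.5646
As a percentage: 813/1440 × 100 ≈ 56.46%


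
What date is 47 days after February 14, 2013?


April 2, 2013

Start: February 14, 2013
Add 47 days
February 14 → March 1: 28 - 14 + 1 = 15 days (47 - 15 = 32 left)
March 1 → April 1: 31 - 1 + 1 = 31 days (32 - 31 = 1 left)
April 1 + 1 = April 2, 2013


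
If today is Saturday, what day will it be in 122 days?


Tuesday

Start: Saturday (index 5)
(5 + 122) mod 7
= 127 mod 7
= 1
Index 1 → Tuesday


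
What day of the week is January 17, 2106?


Sunday

Zeller's congruence:
q=17, m=13, k=5, j=21
h = (17 + ⌊13×14/5⌋ + 5 + ⌊5/4⌋ + ⌊21/4⌋ - 2×21) mod 7
= (17 + 36 + 5 + 1 + 5 - 42) mod 7
= 22 mod 7 = 1
h=1 → Sunday


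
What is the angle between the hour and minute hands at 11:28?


176.0°

Hour hand = 11×30 + 28×0.5 = 344.0°
Minute hand = 28×6 = 168°
Difference = |344.0 - 168| = 176.0°


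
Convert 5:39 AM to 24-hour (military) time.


Input: 5:39 AM
AM hour stays: 5

05:39


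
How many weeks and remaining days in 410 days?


Weeks: 410 ÷ 7 = 58 remainder 4

58 weeks 4 days


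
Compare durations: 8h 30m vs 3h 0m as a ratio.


17:6 (2.83)

Duration 1: 510 minutes
Duration 2: 180 minutes
Ratio = 510:180
GCD = 30
Simplified = 17:6
As a decimal: 17/6 ≈ 2.83


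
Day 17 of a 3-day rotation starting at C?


Shift A

Shifts: A, B, C
Start: C (index 2)
Day 17: (2 + 17 - 1) mod 3
= 18 mod 3
= 0
Index 0 → shift A


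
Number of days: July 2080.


31 days

Month: July (month 7)
July has 31 days


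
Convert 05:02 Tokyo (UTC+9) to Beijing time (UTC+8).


04:02

Time difference = UTC+8 - UTC+9 = -1 hours
New hour = (5 -1) mod 24
= 4 mod 24 = 4
Minutes unchanged → 04:02


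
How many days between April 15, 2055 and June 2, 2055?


From April 15, 2055 to June 2, 2055
Rest of April 2055: 30 - 15 = 15
Full months: May 31
Days into June 2055: 2
Total = 15 + 31 + 2 = 48 days

48 days


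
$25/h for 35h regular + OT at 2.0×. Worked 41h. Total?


Regular: 35h × $25 = $875.00
Overtime: 41 - 35 = 6h
OT pay: 6h × $25 × 2.0 = $300.00
Total = $875.00 + $300.00 = $1175.00

$1175.00


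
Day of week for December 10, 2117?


Friday

Zeller's congruence:
q=10, m=12, k=17, j=21
h = (10 + ⌊13×13/5⌋ + 17 + ⌊17/4⌋ + ⌊21/4⌋ - 2×21) mod 7
= (10 + 33 + 17 + 4 + 5 - 42) mod 7
= 27 mod 7 = 6
h=6 → Friday


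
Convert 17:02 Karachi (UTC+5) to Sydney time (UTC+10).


Time difference = UTC+10 - UTC+5 = +5 hours
New hour = (17 + 5) mod 24
= 22 mod 24 = 22
Minutes unchanged → 22:02

22:02


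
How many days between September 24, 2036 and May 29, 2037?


247 days

From September 24, 2036 to May 29, 2037
Rest of September 2036: 30 - 24 = 6
Full months: October 31, November 30, December 31, January 31, February 2037 28, March 31, April 30
Days into May 2037: 29
Total = 6 + 31 + 30 + 31 + 31 + 28 + 31 + 30 + 29 = 247 days


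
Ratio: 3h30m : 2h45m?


Duration 1: 210 minutes
Duration 2: 165 minutes
Ratio = 210:165
GCD = 15
Simplified = 14:11
As a decimal: 14/11 ≈ 1.27

14:11 (1.27)


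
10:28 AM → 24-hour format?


Input: 10:28 AM
AM hour stays: 10

10:28


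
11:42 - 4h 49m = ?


06:53

Start: 702 minutes from midnight
Subtract: 289 minutes
Remaining: 702 - 289 = 413
Hours: 6, Minutes: 53


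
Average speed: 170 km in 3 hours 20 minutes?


Distance: 170 km
Time: 3h 20m = 200 min = 200/60 = 10/3 hours
Speed = 170 ÷ (10/3) = 170 × 3 / 10 = 510/10 = 51.0 km/h

51.0 km/h


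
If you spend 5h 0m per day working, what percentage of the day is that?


Time: 300 minutes
Day: 1440 minutes
Percentage = (300/1440) × 100 ≈ 20.8%

20.8%


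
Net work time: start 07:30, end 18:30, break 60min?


Total time = (18×60+30) - (7×60+30)
= 1110 - 450 = 660 min
Minus break: 660 - 60 = 600 min
= 10h 0m

10h 0m (600 minutes)


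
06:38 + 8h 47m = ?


Start: 398 minutes from midnight
Add: 527 minutes
Total: 925 minutes
Hours: 925 ÷ 60 = 15 remainder 25

15:25


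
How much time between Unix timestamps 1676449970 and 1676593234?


143264 seconds (39.8 hours / 1.66 days)

Difference = 1676593234 - 1676449970 = 143264 seconds
In hours: 143264 / 3600 ≈ 39.8
In days: 143264 / 86400 ≈ 1.66


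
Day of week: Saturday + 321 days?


Friday

Start: Saturday (index 5)
(5 + 321) mod 7
= 326 mod 7
= 4
Index 4 → Friday


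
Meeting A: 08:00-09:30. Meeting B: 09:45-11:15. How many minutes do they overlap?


0 minutes

Meeting A: 480-570 (in minutes from midnight)
Meeting B: 585-675
Overlap start = max(480, 585) = 585
Overlap end = min(570, 675) = 570
Overlap = max(0, 570 - 585) = 0 min


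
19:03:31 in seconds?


Hours: 19 × 3600 = 68400
Minutes: 3 × 60 = 180
Seconds: 31
Total = 68400 + 180 + 31 = 68611

68611 seconds


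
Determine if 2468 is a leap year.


Rules: divisible by 4 AND (not by 100 OR by 400)
2468 ÷ 4 = 617 exactly → divisible by 4
2468 ÷ 100 = 24 remainder 68 → not divisible by 100
Divisible by 4 but not by 100 → leap year

Yes


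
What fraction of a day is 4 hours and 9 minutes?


0.1729 (17.29%)

Total minutes: 4×60 + 9 = 249
Day = 24×60 = 1440 minutes
Fraction = 249/1440 ≈ 0.1729
As a percentage: 249/1440 × 100 ≈ 17.29%


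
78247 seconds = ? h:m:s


21h 44m 7s

Hours: 78247 ÷ 3600 = 21 remainder 2647
Minutes: 2647 ÷ 60 = 44 remainder 7
Seconds: 7


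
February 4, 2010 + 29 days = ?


March 5, 2010

Start: February 4, 2010
Add 29 days
February 4 → March 1: 28 - 4 + 1 = 25 days (29 - 25 = 4 left)
March 1 + 4 = March 5, 2010


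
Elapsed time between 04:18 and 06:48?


End time in minutes: 6×60 + 48 = 408
Start time in minutes: 4×60 + 18 = 258
Difference = 408 - 258 = 150 minutes
= 2 hours 30 minutes

2h 30m


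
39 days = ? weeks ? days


5 weeks 4 days

Weeks: 39 ÷ 7 = 5 remainder 4


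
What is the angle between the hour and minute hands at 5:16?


Hour hand = 5×30 + 16×0.5 = 158.0°
Minute hand = 16×6 = 96°
Difference = |158.0 - 96| = 62.0°

62.0°


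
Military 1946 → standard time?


7:46 PM

Hour: 19
19 - 12 = 7 → PM


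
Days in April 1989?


Month: April (month 4)
April has 30 days

30 days


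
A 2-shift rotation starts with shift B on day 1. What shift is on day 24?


Shifts: A, B
Start: B (index 1)
Day 24: (1 + 24 - 1) mod 2
= 24 mod 2
= 0
Index 0 → shift A

Shift A


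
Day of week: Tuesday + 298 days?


Start: Tuesday (index 1)
(1 + 298) mod 7
= 299 mod 7
= 5
Index 5 → Saturday

Saturday


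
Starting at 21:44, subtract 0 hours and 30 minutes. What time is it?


21:14

Start: 1304 minutes from midnight
Subtract: 30 minutes
Remaining: 1304 - 30 = 1274
Hours: 21, Minutes: 14


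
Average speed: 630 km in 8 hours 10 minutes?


Distance: 630 km
Time: 8h 10m = 490 min = 490/60 = 49/6 hours
Speed = 630 ÷ (49/6) = 630 × 6 / 49 = 3780/49 ≈ 77.1 km/h

77.1 km/h


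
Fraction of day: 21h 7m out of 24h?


0.8799 (87.99%)

Total minutes: 21×60 + 7 = 1267
Day = 24×60 = 1440 minutes
Fraction = 1267/1440 ≈ 0.8799
As a percentage: 1267/1440 × 100 ≈ 87.99%


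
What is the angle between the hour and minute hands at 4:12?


Hour hand = 4×30 + 12×0.5 = 126.0°
Minute hand = 12×6 = 72°
Difference = |126.0 - 72| = 54.0°

54.0°


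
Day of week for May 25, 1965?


Zeller's congruence:
q=25, m=5, k=65, j=19
h = (25 + ⌊13×6/5⌋ + 65 + ⌊65/4⌋ + ⌊19/4⌋ - 2×19) mod 7
= (25 + 15 + 65 + 16 + 4 - 38) mod 7
= 87 mod 7 = 3
h=3 → Tuesday

Tuesday


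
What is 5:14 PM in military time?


Input: 5:14 PM
PM: 5 + 12 = 17

17:14


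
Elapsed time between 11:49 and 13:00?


1h 11m

End time in minutes: 13×60 + 0 = 780
Start time in minutes: 11×60 + 49 = 709
Difference = 780 - 709 = 71 minutes
= 1 hours 11 minutes


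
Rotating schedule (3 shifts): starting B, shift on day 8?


Shift C

Shifts: A, B, C
Start: B (index 1)
Day 8: (1 + 8 - 1) mod 3
= 8 mod 3
= 2
Index 2 → shift C


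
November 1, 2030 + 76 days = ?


January 16, 2031

Start: November 1, 2030
Add 76 days
November 1 → December 1: 30 - 1 + 1 = 30 days (76 - 30 = 46 left)
December 1 → January 1: 31 - 1 + 1 = 31 days (46 - 31 = 15 left)
January 1 + 15 = January 16, 2031


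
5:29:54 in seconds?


Hours: 5 × 3600 = 18000
Minutes: 29 × 60 = 1740
Seconds: 54
Total = 18000 + 1740 + 54 = 19794

19794 seconds


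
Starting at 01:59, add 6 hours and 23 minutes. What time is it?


Start: 119 minutes from midnight
Add: 383 minutes
Total: 502 minutes
Hours: 502 ÷ 60 = 8 remainder 22

08:22


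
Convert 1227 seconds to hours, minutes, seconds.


0h 20m 27s

Hours: 1227 ÷ 3600 = 0 remainder 1227
Minutes: 1227 ÷ 60 = 20 remainder 27
Seconds: 27


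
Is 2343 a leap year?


No

Rules: divisible by 4 AND (not by 100 OR by 400)
2343 ÷ 4 = 585 remainder 3 → not divisible by 4
Not divisible by 4 → not a leap year


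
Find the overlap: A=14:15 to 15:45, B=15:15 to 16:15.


30 minutes

Meeting A: 855-945 (in minutes from midnight)
Meeting B: 915-975
Overlap start = max(855, 915) = 915
Overlap end = min(945, 975) = 945
Overlap = max(0, 945 - 915) = 30 min


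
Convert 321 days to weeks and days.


45 weeks 6 days

Weeks: 321 ÷ 7 = 45 remainder 6


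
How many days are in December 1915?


Month: December (month 12)
December has 31 days

31 days


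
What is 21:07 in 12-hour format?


9:07 PM

Hour: 21
21 - 12 = 9 → PM


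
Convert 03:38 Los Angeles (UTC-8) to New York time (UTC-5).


06:38

Time difference = UTC-5 - UTC-8 = +3 hours
New hour = (3 + 3) mod 24
= 6 mod 24 = 6
Minutes unchanged → 06:38


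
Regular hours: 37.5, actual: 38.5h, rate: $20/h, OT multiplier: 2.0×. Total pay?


$790.00

Regular: 37.5h × $20 = $750.00
Overtime: 38.5 - 37.5 = 1.0h
OT pay: 1.0h × $20 × 2.0 = $40.00
Total = $750.00 + $40.00 = $790.00


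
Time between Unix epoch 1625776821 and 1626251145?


474324 seconds (131.8 hours / 5.49 days)

Difference = 1626251145 - 1625776821 = 474324 seconds
In hours: 474324 / 3600 ≈ 131.8
In days: 474324 / 86400 ≈ 5.49


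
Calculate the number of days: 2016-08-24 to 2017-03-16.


204 days

From August 24, 2016 to March 16, 2017
Rest of August 2016: 31 - 24 = 7
Full months: September 30, October 31, November 30, December 31, January 31, February 2017 28
Days into March 2017: 16
Total = 7 + 30 + 31 + 30 + 31 + 31 + 28 + 16 = 204 days


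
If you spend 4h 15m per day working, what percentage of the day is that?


17.7%

Time: 255 minutes
Day: 1440 minutes
Percentage = (255/1440) × 100 ≈ 17.7%


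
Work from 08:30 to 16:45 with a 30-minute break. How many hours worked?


Total time = (16×60+45) - (8×60+30)
= 1005 - 510 = 495 min
Minus break: 495 - 30 = 465 min
= 7h 45m

7h 45m (465 minutes)


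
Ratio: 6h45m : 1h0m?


Duration 1: 405 minutes
Duration 2: 60 minutes
Ratio = 405:60
GCD = 15
Simplified = 27:4
As a decimal: 27/4 = 6.75

27:4 (6.75)


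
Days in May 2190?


Month: May (month 5)
May has 31 days

31 days


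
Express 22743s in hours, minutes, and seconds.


6h 19m 3s

Hours: 22743 ÷ 3600 = 6 remainder 1143
Minutes: 1143 ÷ 60 = 19 remainder 3
Seconds: 3


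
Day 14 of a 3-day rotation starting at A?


Shifts: A, B, C
Start: A (index 0)
Day 14: (0 + 14 - 1) mod 3
= 13 mod 3
= 1
Index 1 → shift B

Shift B


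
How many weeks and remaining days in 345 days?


Weeks: 345 ÷ 7 = 49 remainder 2

49 weeks 2 days


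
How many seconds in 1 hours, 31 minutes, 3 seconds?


5463 seconds

Hours: 1 × 3600 = 3600
Minutes: 31 × 60 = 1860
Seconds: 3
Total = 3600 + 1860 + 3 = 5463


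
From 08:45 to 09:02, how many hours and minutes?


End time in minutes: 9×60 + 2 = 542
Start time in minutes: 8×60 + 45 = 525
Difference = 542 - 525 = 17 minutes
= 0 hours 17 minutes

0h 17m


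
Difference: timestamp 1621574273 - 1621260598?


313675 seconds (87.1 hours / 3.63 days)

Difference = 1621574273 - 1621260598 = 313675 seconds
In hours: 313675 / 3600 ≈ 87.1
In days: 313675 / 86400 ≈ 3.63


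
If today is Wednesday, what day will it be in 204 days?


Thursday

Start: Wednesday (index 2)
(2 + 204) mod 7
= 206 mod 7
= 3
Index 3 → Thursday


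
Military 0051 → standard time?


12:51 AM

Hour: 0
0 → 12 AM (midnight)


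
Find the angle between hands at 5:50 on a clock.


Hour hand = 5×30 + 50×0.5 = 175.0°
Minute hand = 50×6 = 300°
Difference = |175.0 - 300| = 125.0°

125.0°


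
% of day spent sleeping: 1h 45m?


7.3%

Time: 105 minutes
Day: 1440 minutes
Percentage = (105/1440) × 100 ≈ 7.3%


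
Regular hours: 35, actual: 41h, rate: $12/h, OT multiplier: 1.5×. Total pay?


$528.00

Regular: 35h × $12 = $420.00
Overtime: 41 - 35 = 6h
OT pay: 6h × $12 × 1.5 = $108.00
Total = $420.00 + $108.00 = $528.00


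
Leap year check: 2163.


No

Rules: divisible by 4 AND (not by 100 OR by 400)
2163 ÷ 4 = 540 remainder 3 → not divisible by 4
Not divisible by 4 → not a leap year


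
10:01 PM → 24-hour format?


22:01

Input: 10:01 PM
PM: 10 + 12 = 22


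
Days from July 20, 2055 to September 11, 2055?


53 days

From July 20, 2055 to September 11, 2055
Rest of July 2055: 31 - 20 = 11
Full months: August 31
Days into September 2055: 11
Total = 11 + 31 + 11 = 53 days


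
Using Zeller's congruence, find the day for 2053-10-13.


Monday

Zeller's congruence:
q=13, m=10, k=53, j=20
h = (13 + ⌊13×11/5⌋ + 53 + ⌊53/4⌋ + ⌊20/4⌋ - 2×20) mod 7
= (13 + 28 + 53 + 13 + 5 - 40) mod 7
= 72 mod 7 = 2
h=2 → Monday


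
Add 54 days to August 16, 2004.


October 9, 2004

Start: August 16, 2004
Add 54 days
August 16 → September 1: 31 - 16 + 1 = 16 days (54 - 16 = 38 left)
September 1 → October 1: 30 - 1 + 1 = 30 days (38 - 30 = 8 left)
October 1 + 8 = October 9, 2004


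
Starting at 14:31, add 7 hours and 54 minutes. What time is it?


22:25

Start: 871 minutes from midnight
Add: 474 minutes
Total: 1345 minutes
Hours: 1345 ÷ 60 = 22 remainder 25


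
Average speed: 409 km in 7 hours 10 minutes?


57.1 km/h

Distance: 409 km
Time: 7h 10m = 430 min = 430/60 = 43/6 hours
Speed = 409 ÷ (43/6) = 409 × 6 / 43 = 2454/43 ≈ 57.1 km/h


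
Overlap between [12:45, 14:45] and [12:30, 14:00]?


Meeting A: 765-885 (in minutes from midnight)
Meeting B: 750-840
Overlap start = max(765, 750) = 765
Overlap end = min(885, 840) = 840
Overlap = max(0, 840 - 765) = 75 min

75 minutes


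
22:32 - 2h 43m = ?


19:49

Start: 1352 minutes from midnight
Subtract: 163 minutes
Remaining: 1352 - 163 = 1189
Hours: 19, Minutes: 49


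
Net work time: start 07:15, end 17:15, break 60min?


9h 0m (540 minutes)

Total time = (17×60+15) - (7×60+15)
= 1035 - 435 = 600 min
Minus break: 600 - 60 = 540 min
= 9h 0m


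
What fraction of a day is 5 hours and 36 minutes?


0.2333 (23.33%)

Total minutes: 5×60 + 36 = 336
Day = 24×60 = 1440 minutes
Fraction = 336/1440 ≈ 0.2333
As a percentage: 336/1440 × 100 ≈ 23.33%


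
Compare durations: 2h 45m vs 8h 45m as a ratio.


Duration 1: 165 minutes
Duration 2: 525 minutes
Ratio = 165:525
GCD = 15
Simplified = 11:35
As a decimal: 11/35 ≈ 0.31

11:35 (0.31)


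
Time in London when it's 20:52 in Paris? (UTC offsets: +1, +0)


19:52

Time difference = UTC+0 - UTC+1 = -1 hours
New hour = (20 -1) mod 24
= 19 mod 24 = 19
Minutes unchanged → 19:52


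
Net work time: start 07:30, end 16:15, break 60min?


7h 45m (465 minutes)

Total time = (16×60+15) - (7×60+30)
= 975 - 450 = 525 min
Minus break: 525 - 60 = 465 min
= 7h 45m


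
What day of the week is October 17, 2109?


Zeller's congruence:
q=17, m=10, k=9, j=21
h = (17 + ⌊13×11/5⌋ + 9 + ⌊9/4⌋ + ⌊21/4⌋ - 2×21) mod 7
= (17 + 28 + 9 + 2 + 5 - 42) mod 7
= 19 mod 7 = 5
h=5 → Thursday

Thursday


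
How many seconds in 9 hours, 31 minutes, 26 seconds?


34286 seconds

Hours: 9 × 3600 = 32400
Minutes: 31 × 60 = 1860
Seconds: 26
Total = 32400 + 1860 + 26 = 34286


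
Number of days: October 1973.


31 days

Month: October (month 10)
October has 31 days


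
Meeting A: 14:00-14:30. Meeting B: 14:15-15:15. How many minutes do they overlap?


15 minutes

Meeting A: 840-870 (in minutes from midnight)
Meeting B: 855-915
Overlap start = max(840, 855) = 855
Overlap end = min(870, 915) = 870
Overlap = max(0, 870 - 855) = 15 min


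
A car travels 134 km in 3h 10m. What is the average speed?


Distance: 134 km
Time: 3h 10m = 190 min = 190/60 = 19/6 hours
Speed = 134 ÷ (19/6) = 134 × 6 / 19 = 804/19 ≈ 42.3 km/h

42.3 km/h


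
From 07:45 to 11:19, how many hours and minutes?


3h 34m

End time in minutes: 11×60 + 19 = 679
Start time in minutes: 7×60 + 45 = 465
Difference = 679 - 465 = 214 minutes
= 3 hours 34 minutes


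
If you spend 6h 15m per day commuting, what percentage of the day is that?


26.0%

Time: 375 minutes
Day: 1440 minutes
Percentage = (375/1440) × 100 ≈ 26.0%


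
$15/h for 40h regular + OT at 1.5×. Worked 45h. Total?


$712.50

Regular: 40h × $15 = $600.00
Overtime: 45 - 40 = 5h
OT pay: 5h × $15 × 1.5 = $112.50
Total = $600.00 + $112.50 = $712.50


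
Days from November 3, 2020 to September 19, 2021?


320 days

From November 3, 2020 to September 19, 2021
Rest of November 2020: 30 - 3 = 27
Full months: December 31, January 31, February 2021 28, March 31, April 30, May 31, June 30, July 31, August 31
Days into September 2021: 19
Total = 27 + 31 + 31 + 28 + 31 + 30 + 31 + 30 + 31 + 31 + 19 = 320 days


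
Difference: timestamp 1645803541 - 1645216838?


Difference = 1645803541 - 1645216838 = 586703 seconds
In hours: 586703 / 3600 ≈ 163.0
In days: 586703 / 86400 ≈ 6.79

586703 seconds (163.0 hours / 6.79 days)


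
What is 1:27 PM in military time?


13:27

Input: 1:27 PM
PM: 1 + 12 = 13


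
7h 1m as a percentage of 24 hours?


0.2924 (29.24%)

Total minutes: 7×60 + 1 = 421
Day = 24×60 = 1440 minutes
Fraction = 421/1440 ≈ 0.2924
As a percentage: 421/1440 × 100 ≈ 29.24%


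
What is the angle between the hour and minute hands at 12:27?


Hour hand (12 ≡ 0 on the dial): 0×30 + 27×0.5 = 13.5°
Minute hand = 27×6 = 162°
Difference = |13.5 - 162| = 148.5°

148.5°


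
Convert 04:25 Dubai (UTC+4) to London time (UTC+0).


Time difference = UTC+0 - UTC+4 = -4 hours
New hour = (4 -4) mod 24
= 0 mod 24 = 0
Minutes unchanged → 00:25

00:25


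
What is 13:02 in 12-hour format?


Hour: 13
13 - 12 = 1 → PM

1:02 PM


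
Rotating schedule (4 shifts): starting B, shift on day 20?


Shifts: A, B, C, D
Start: B (index 1)
Day 20: (1 + 20 - 1) mod 4
= 20 mod 4
= 0
Index 0 → shift A

Shift A


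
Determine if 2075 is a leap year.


Rules: divisible by 4 AND (not by 100 OR by 400)
2075 ÷ 4 = 518 remainder 3 → not divisible by 4
Not divisible by 4 → not a leap year

No


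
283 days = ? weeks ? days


Weeks: 283 ÷ 7 = 40 remainder 3

40 weeks 3 days


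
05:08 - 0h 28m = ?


Start: 308 minutes from midnight
Subtract: 28 minutes
Remaining: 308 - 28 = 280
Hours: 4, Minutes: 40

04:40


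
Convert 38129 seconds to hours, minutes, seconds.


Hours: 38129 ÷ 3600 = 10 remainder 2129
Minutes: 2129 ÷ 60 = 35 remainder 29
Seconds: 29

10h 35m 29s


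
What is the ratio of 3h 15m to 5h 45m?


Duration 1: 195 minutes
Duration 2: 345 minutes
Ratio = 195:345
GCD = 15
Simplified = 13:23
As a decimal: 13/23 ≈ 0.57

13:23 (0.57)


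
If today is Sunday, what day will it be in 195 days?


Start: Sunday (index 6)
(6 + 195) mod 7
= 201 mod 7
= 5
Index 5 → Saturday

Saturday


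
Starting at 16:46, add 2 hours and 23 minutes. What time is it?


19:09

Start: 1006 minutes from midnight
Add: 143 minutes
Total: 1149 minutes
Hours: 1149 ÷ 60 = 19 remainder 9


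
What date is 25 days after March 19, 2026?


Start: March 19, 2026
Add 25 days
March 19 → April 1: 31 - 19 + 1 = 13 days (25 - 13 = 12 left)
April 1 + 12 = April 13, 2026

April 13, 2026


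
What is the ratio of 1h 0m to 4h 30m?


Duration 1: 60 minutes
Duration 2: 270 minutes
Ratio = 60:270
GCD = 30
Simplified = 2:9
As a decimal: 2/9 ≈ 0.22

2:9 (0.22)


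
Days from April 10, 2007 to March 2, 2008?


From April 10, 2007 to March 2, 2008
Rest of April 2007: 30 - 10 = 20
Full months: May 31, June 30, July 31, August 31, September 30, October 31, November 30, December 31, January 31, February 2008 29
Days into March 2008: 2
Total = 20 + 31 + 30 + 31 + 31 + 30 + 31 + 30 + 31 + 31 + 29 + 2 = 327 days

327 days


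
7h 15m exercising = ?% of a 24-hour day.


30.2%

Time: 435 minutes
Day: 1440 minutes
Percentage = (435/1440) × 100 ≈ 30.2%


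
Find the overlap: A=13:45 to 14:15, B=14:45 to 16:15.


0 minutes

Meeting A: 825-855 (in minutes from midnight)
Meeting B: 885-975
Overlap start = max(825, 885) = 885
Overlap end = min(855, 975) = 855
Overlap = max(0, 855 - 885) = 0 min


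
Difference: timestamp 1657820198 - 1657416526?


403672 seconds (112.1 hours / 4.67 days)

Difference = 1657820198 - 1657416526 = 403672 seconds
In hours: 403672 / 3600 ≈ 112.1
In days: 403672 / 86400 ≈ 4.67


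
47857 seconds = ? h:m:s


Hours: 47857 ÷ 3600 = 13 remainder 1057
Minutes: 1057 ÷ 60 = 17 remainder 37
Seconds: 37

13h 17m 37s


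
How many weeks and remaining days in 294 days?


Weeks: 294 ÷ 7 = 42 remainder 0

42 weeks 0 days


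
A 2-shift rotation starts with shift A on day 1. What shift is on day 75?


Shift A

Shifts: A, B
Start: A (index 0)
Day 75: (0 + 75 - 1) mod 2
= 74 mod 2
= 0
Index 0 → shift A


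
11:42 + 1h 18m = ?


13:00

Start: 702 minutes from midnight
Add: 78 minutes
Total: 780 minutes
Hours: 780 ÷ 60 = 13 remainder 0


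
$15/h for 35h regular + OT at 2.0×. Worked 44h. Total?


$795.00

Regular: 35h × $15 = $525.00
Overtime: 44 - 35 = 9h
OT pay: 9h × $15 × 2.0 = $270.00
Total = $525.00 + $270.00 = $795.00


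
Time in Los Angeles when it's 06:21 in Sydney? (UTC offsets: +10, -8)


12:21 (previous day)

Time difference = UTC-8 - UTC+10 = -18 hours
New hour = (6 -18) mod 24
= -12 mod 24 = 12
Minutes unchanged → 12:21; -12 < 0 → previous day


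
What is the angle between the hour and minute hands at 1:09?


19.5°

Hour hand = 1×30 + 9×0.5 = 34.5°
Minute hand = 9×6 = 54°
Difference = |34.5 - 54| = 19.5°


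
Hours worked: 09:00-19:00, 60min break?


Total time = (19×60+0) - (9×60+0)
= 1140 - 540 = 600 min
Minus break: 600 - 60 = 540 min
= 9h 0m

9h 0m (540 minutes)


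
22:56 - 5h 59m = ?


Start: 1376 minutes from midnight
Subtract: 359 minutes
Remaining: 1376 - 359 = 1017
Hours: 16, Minutes: 57

16:57


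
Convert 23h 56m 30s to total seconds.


86190 seconds

Hours: 23 × 3600 = 82800
Minutes: 56 × 60 = 3360
Seconds: 30
Total = 82800 + 3360 + 30 = 86190


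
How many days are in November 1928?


30 days

Month: November (month 11)
November has 30 days


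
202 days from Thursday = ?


Wednesday

Start: Thursday (index 3)
(3 + 202) mod 7
= 205 mod 7
= 2
Index 2 → Wednesday


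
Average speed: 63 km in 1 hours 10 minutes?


Distance: 63 km
Time: 1h 10m = 70 min = 70/60 = 7/6 hours
Speed = 63 ÷ (7/6) = 63 × 6 / 7 = 378/7 = 54.0 km/h

54.0 km/h


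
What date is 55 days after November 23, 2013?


Start: November 23, 2013
Add 55 days
November 23 → December 1: 30 - 23 + 1 = 8 days (55 - 8 = 47 left)
December 1 → January 1: 31 - 1 + 1 = 31 days (47 - 31 = 16 left)
January 1 + 16 = January 17, 2014

January 17, 2014


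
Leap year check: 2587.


No

Rules: divisible by 4 AND (not by 100 OR by 400)
2587 ÷ 4 = 646 remainder 3 → not divisible by 4
Not divisible by 4 → not a leap year


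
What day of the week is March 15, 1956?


Thursday

Zeller's congruence:
q=15, m=3, k=56, j=19
h = (15 + ⌊13×4/5⌋ + 56 + ⌊56/4⌋ + ⌊19/4⌋ - 2×19) mod 7
= (15 + 10 + 56 + 14 + 4 - 38) mod 7
= 61 mod 7 = 5
h=5 → Thursday


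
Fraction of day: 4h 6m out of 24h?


0.1708 (17.08%)

Total minutes: 4×60 + 6 = 246
Day = 24×60 = 1440 minutes
Fraction = 246/1440 ≈ 0.1708
As a percentage: 246/1440 × 100 ≈ 17.08%


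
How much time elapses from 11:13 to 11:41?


End time in minutes: 11×60 + 41 = 701
Start time in minutes: 11×60 + 13 = 673
Difference = 701 - 673 = 28 minutes
= 0 hours 28 minutes

0h 28m


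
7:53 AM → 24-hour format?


Input: 7:53 AM
AM hour stays: 7

07:53


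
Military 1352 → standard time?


1:52 PM

Hour: 13
13 - 12 = 1 → PM


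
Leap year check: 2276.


Yes

Rules: divisible by 4 AND (not by 100 OR by 400)
2276 ÷ 4 = 569 exactly → divisible by 4
2276 ÷ 100 = 22 remainder 76 → not divisible by 100
Divisible by 4 but not by 100 → leap year


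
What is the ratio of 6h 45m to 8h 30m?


Duration 1: 405 minutes
Duration 2: 510 minutes
Ratio = 405:510
GCD = 15
Simplified = 27:34
As a decimal: 27/34 ≈ 0.79

27:34 (0.79)


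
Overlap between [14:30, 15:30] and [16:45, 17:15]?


Meeting A: 870-930 (in minutes from midnight)
Meeting B: 1005-1035
Overlap start = max(870, 1005) = 1005
Overlap end = min(930, 1035) = 930
Overlap = max(0, 930 - 1005) = 0 min

0 minutes


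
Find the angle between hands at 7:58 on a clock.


Hour hand = 7×30 + 58×0.5 = 239.0°
Minute hand = 58×6 = 348°
Difference = |239.0 - 348| = 109.0°

109.0°


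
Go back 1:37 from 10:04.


08:27

Start: 604 minutes from midnight
Subtract: 97 minutes
Remaining: 604 - 97 = 507
Hours: 8, Minutes: 27


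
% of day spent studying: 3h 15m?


13.5%

Time: 195 minutes
Day: 1440 minutes
Percentage = (195/1440) × 100 ≈ 13.5%


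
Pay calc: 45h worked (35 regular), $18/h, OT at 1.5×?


$900.00

Regular: 35h × $18 = $630.00
Overtime: 45 - 35 = 10h
OT pay: 10h × $18 × 1.5 = $270.00
Total = $630.00 + $270.00 = $900.00


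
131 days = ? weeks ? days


18 weeks 5 days

Weeks: 131 ÷ 7 = 18 remainder 5


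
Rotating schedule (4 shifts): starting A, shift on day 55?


Shift C

Shifts: A, B, C, D
Start: A (index 0)
Day 55: (0 + 55 - 1) mod 4
= 54 mod 4
= 2
Index 2 → shift C


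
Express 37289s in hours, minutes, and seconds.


Hours: 37289 ÷ 3600 = 10 remainder 1289
Minutes: 1289 ÷ 60 = 21 remainder 29
Seconds: 29

10h 21m 29s


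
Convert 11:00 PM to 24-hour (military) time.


23:00

Input: 11:00 PM
PM: 11 + 12 = 23


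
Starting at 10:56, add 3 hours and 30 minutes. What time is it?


14:26

Start: 656 minutes from midnight
Add: 210 minutes
Total: 866 minutes
Hours: 866 ÷ 60 = 14 remainder 26


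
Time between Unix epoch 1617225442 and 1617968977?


743535 seconds (206.5 hours / 8.61 days)

Difference = 1617968977 - 1617225442 = 743535 seconds
In hours: 743535 / 3600 ≈ 206.5
In days: 743535 / 86400 ≈ 8.61


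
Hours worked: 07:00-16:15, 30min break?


Total time = (16×60+15) - (7×60+0)
= 975 - 420 = 555 min
Minus break: 555 - 30 = 525 min
= 8h 45m

8h 45m (525 minutes)


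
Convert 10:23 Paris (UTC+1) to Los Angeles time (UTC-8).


Time difference = UTC-8 - UTC+1 = -9 hours
New hour = (10 -9) mod 24
= 1 mod 24 = 1
Minutes unchanged → 01:23

01:23


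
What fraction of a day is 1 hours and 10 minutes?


0.0486 (4.86%)

Total minutes: 1×60 + 10 = 70
Day = 24×60 = 1440 minutes
Fraction = 70/1440 ≈ 0.0486
As a percentage: 70/1440 × 100 ≈ 4.86%


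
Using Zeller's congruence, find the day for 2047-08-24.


Zeller's congruence:
q=24, m=8, k=47, j=20
h = (24 + ⌊13×9/5⌋ + 47 + ⌊47/4⌋ + ⌊20/4⌋ - 2×20) mod 7
= (24 + 23 + 47 + 11 + 5 - 40) mod 7
= 70 mod 7 = 0
h=0 → Saturday

Saturday


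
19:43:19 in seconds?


Hours: 19 × 3600 = 68400
Minutes: 43 × 60 = 2580
Seconds: 19
Total = 68400 + 2580 + 19 = 70999

70999 seconds


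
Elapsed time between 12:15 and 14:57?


2h 42m

End time in minutes: 14×60 + 57 = 897
Start time in minutes: 12×60 + 15 = 735
Difference = 897 - 735 = 162 minutes
= 2 hours 42 minutes


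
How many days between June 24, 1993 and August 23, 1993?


From June 24, 1993 to August 23, 1993
Rest of June 1993: 30 - 24 = 6
Full months: July 31
Days into August 1993: 23
Total = 6 + 31 + 23 = 60 days

60 days


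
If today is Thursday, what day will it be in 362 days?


Tuesday

Start: Thursday (index 3)
(3 + 362) mod 7
= 365 mod 7
= 1
Index 1 → Tuesday


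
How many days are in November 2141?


Month: November (month 11)
November has 30 days

30 days


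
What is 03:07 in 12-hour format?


Hour: 3
3 < 12 → AM

3:07 AM


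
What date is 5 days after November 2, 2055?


November 7, 2055

Start: November 2, 2055
Add 5 days
November 2 + 5 = November 7, 2055


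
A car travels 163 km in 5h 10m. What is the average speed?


31.5 km/h

Distance: 163 km
Time: 5h 10m = 310 min = 310/60 = 31/6 hours
Speed = 163 ÷ (31/6) = 163 × 6 / 31 = 978/31 ≈ 31.5 km/h


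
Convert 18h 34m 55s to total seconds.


66895 seconds

Hours: 18 × 3600 = 64800
Minutes: 34 × 60 = 2040
Seconds: 55
Total = 64800 + 2040 + 55 = 66895


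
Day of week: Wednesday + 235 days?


Sunday

Start: Wednesday (index 2)
(2 + 235) mod 7
= 237 mod 7
= 6
Index 6 → Sunday


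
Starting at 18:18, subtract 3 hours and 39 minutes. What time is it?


Start: 1098 minutes from midnight
Subtract: 219 minutes
Remaining: 1098 - 219 = 879
Hours: 14, Minutes: 39

14:39


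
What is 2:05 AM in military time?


02:05

Input: 2:05 AM
AM hour stays: 2


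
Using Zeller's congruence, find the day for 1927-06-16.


Zeller's congruence:
q=16, m=6, k=27, j=19
h = (16 + ⌊13×7/5⌋ + 27 + ⌊27/4⌋ + ⌊19/4⌋ - 2×19) mod 7
= (16 + 18 + 27 + 6 + 4 - 38) mod 7
= 33 mod 7 = 5
h=5 → Thursday

Thursday


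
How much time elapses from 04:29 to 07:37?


End time in minutes: 7×60 + 37 = 457
Start time in minutes: 4×60 + 29 = 269
Difference = 457 - 269 = 188 minutes
= 3 hours 8 minutes

3h 8m


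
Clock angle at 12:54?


Hour hand (12 ≡ 0 on the dial): 0×30 + 54×0.5 = 27.0°
Minute hand = 54×6 = 324°
Difference = |27.0 - 324| = 297.0°
Since > 180°: 360 - 297.0 = 63.0°

63.0°


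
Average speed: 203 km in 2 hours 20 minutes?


87.0 km/h

Distance: 203 km
Time: 2h 20m = 140 min = 140/60 = 7/3 hours
Speed = 203 ÷ (7/3) = 203 × 3 / 7 = 609/7 = 87.0 km/h


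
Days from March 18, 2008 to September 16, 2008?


From March 18, 2008 to September 16, 2008
Rest of March 2008: 31 - 18 = 13
Full months: April 30, May 31, June 30, July 31, August 31
Days into September 2008: 16
Total = 13 + 30 + 31 + 30 + 31 + 31 + 16 = 182 days

182 days


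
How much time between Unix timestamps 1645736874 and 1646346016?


Difference = 1646346016 - 1645736874 = 609142 seconds
In hours: 609142 / 3600 ≈ 169.2
In days: 609142 / 86400 ≈ 7.05

609142 seconds (169.2 hours / 7.05 days)


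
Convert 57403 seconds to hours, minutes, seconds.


15h 56m 43s

Hours: 57403 ÷ 3600 = 15 remainder 3403
Minutes: 3403 ÷ 60 = 56 remainder 43
Seconds: 43


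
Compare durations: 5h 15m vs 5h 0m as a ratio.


Duration 1: 315 minutes
Duration 2: 300 minutes
Ratio = 315:300
GCD = 15
Simplified = 21:20
As a decimal: 21/20 = 1.05

21:20 (1.05)


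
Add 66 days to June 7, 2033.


Start: June 7, 2033
Add 66 days
June 7 → July 1: 30 - 7 + 1 = 24 days (66 - 24 = 42 left)
July 1 → August 1: 31 - 1 + 1 = 31 days (42 - 31 = 11 left)
August 1 + 11 = August 12, 2033

August 12, 2033


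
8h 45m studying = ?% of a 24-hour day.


Time: 525 minutes
Day: 1440 minutes
Percentage = (525/1440) × 100 ≈ 36.5%

36.5%


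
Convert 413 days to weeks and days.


59 weeks 0 days

Weeks: 413 ÷ 7 = 59 remainder 0


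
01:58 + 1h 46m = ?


Start: 118 minutes from midnight
Add: 106 minutes
Total: 224 minutes
Hours: 224 ÷ 60 = 3 remainder 44

03:44


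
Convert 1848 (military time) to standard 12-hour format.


Hour: 18
18 - 12 = 6 → PM

6:48 PM


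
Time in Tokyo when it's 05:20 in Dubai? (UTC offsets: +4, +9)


Time difference = UTC+9 - UTC+4 = +5 hours
New hour = (5 + 5) mod 24
= 10 mod 24 = 10
Minutes unchanged → 10:20

10:20


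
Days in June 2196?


30 days

Month: June (month 6)
June has 30 days


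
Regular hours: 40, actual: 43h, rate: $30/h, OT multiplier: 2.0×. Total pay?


$1380.00

Regular: 40h × $30 = $1200.00
Overtime: 43 - 40 = 3h
OT pay: 3h × $30 × 2.0 = $180.00
Total = $1200.00 + $180.00 = $1380.00


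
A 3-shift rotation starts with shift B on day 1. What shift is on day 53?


Shifts: A, B, C
Start: B (index 1)
Day 53: (1 + 53 - 1) mod 3
= 53 mod 3
= 2
Index 2 → shift C

Shift C


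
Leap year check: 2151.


No

Rules: divisible by 4 AND (not by 100 OR by 400)
2151 ÷ 4 = 537 remainder 3 → not divisible by 4
Not divisible by 4 → not a leap year


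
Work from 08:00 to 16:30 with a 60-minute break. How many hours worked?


Total time = (16×60+30) - (8×60+0)
= 990 - 480 = 510 min
Minus break: 510 - 60 = 450 min
= 7h 30m

7h 30m (450 minutes)


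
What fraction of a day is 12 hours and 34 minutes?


Total minutes: 12×60 + 34 = 754
Day = 24×60 = 1440 minutes
Fraction = 754/1440 ≈ 0.5236
As a percentage: 754/1440 × 100 ≈ 52.36%

0.5236 (52.36%)


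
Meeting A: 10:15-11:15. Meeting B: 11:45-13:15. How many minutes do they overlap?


0 minutes

Meeting A: 615-675 (in minutes from midnight)
Meeting B: 705-795
Overlap start = max(615, 705) = 705
Overlap end = min(675, 795) = 675
Overlap = max(0, 675 - 705) = 0 min


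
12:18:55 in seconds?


Hours: 12 × 3600 = 43200
Minutes: 18 × 60 = 1080
Seconds: 55
Total = 43200 + 1080 + 55 = 44335

44335 seconds


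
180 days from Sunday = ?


Start: Sunday (index 6)
(6 + 180) mod 7
= 186 mod 7
= 4
Index 4 → Friday

Friday


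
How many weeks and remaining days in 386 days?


Weeks: 386 ÷ 7 = 55 remainder 1

55 weeks 1 days


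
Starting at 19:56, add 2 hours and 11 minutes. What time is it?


Start: 1196 minutes from midnight
Add: 131 minutes
Total: 1327 minutes
Hours: 1327 ÷ 60 = 22 remainder 7

22:07


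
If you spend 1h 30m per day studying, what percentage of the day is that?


6.3%

Time: 90 minutes
Day: 1440 minutes
Percentage = (90/1440) × 100 ≈ 6.3%


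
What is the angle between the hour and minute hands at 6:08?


136.0°

Hour hand = 6×30 + 8×0.5 = 184.0°
Minute hand = 8×6 = 48°
Difference = |184.0 - 48| = 136.0°


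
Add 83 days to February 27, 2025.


Start: February 27, 2025
Add 83 days
February 27 → March 1: 28 - 27 + 1 = 2 days (83 - 2 = 81 left)
March 1 → April 1: 31 - 1 + 1 = 31 days (81 - 31 = 50 left)
April 1 → May 1: 30 - 1 + 1 = 30 days (50 - 30 = 20 left)
May 1 + 20 = May 21, 2025

May 21, 2025


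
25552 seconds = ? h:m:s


7h 5m 52s

Hours: 25552 ÷ 3600 = 7 remainder 352
Minutes: 352 ÷ 60 = 5 remainder 52
Seconds: 52


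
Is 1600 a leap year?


Yes

Rules: divisible by 4 AND (not by 100 OR by 400)
1600 ÷ 4 = 400 exactly → divisible by 4
1600 ÷ 100 = 16 exactly → divisible by 100
1600 ÷ 400 = 4 exactly → divisible by 400
Divisible by 400 → leap year


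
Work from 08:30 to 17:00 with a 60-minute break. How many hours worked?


Total time = (17×60+0) - (8×60+30)
= 1020 - 510 = 510 min
Minus break: 510 - 60 = 450 min
= 7h 30m

7h 30m (450 minutes)
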